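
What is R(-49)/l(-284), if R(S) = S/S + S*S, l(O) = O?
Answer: -1201/142 ≈ -8.4577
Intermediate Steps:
R(S) = 1 + S**2
R(-49)/l(-284) = (1 + (-49)**2)/(-284) = (1 + 2401)*(-1/284) = 2402*(-1/284) = -1201/142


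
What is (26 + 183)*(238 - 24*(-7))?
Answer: 84854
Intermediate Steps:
(26 + 183)*(238 - 24*(-7)) = 209*(238 + 168) = 209*406 = 84854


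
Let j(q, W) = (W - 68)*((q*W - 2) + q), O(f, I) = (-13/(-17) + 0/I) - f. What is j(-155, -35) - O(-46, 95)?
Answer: -9225063/17 ≈ -5.4265e+5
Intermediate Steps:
O(f, I) = 13/17 - f (O(f, I) = (-13*(-1/17) + 0) - f = (13/17 + 0) - f = 13/17 - f)
j(q, W) = (-68 + W)*(-2 + q + W*q) (j(q, W) = (-68 + W)*((W*q - 2) + q) = (-68 + W)*((-2 + W*q) + q) = (-68 + W)*(-2 + q + W*q))
j(-155, -35) - O(-46, 95) = (136 - 68*(-155) - 2*(-35) - 155*(-35)² - 67*(-35)*(-155)) - (13/17 - 1*(-46)) = (136 + 10540 + 70 - 155*1225 - 363475) - (13/17 + 46) = (136 + 10540 + 70 - 189875 - 363475) - 1*795/17 = -542604 - 795/17 = -9225063/17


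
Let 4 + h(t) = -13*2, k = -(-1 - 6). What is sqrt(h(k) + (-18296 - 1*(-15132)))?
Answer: I*sqrt(3194) ≈ 56.516*I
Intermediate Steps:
k = 7 (k = -1*(-7) = 7)
h(t) = -30 (h(t) = -4 - 13*2 = -4 - 26 = -30)
sqrt(h(k) + (-18296 - 1*(-15132))) = sqrt(-30 + (-18296 - 1*(-15132))) = sqrt(-30 + (-18296 + 15132)) = sqrt(-30 - 3164) = sqrt(-3194) = I*sqrt(3194)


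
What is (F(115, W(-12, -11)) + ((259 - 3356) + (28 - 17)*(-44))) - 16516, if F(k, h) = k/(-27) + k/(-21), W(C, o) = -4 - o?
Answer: -3800173/189 ≈ -20107.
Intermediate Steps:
F(k, h) = -16*k/189 (F(k, h) = k*(-1/27) + k*(-1/21) = -k/27 - k/21 = -16*k/189)
(F(115, W(-12, -11)) + ((259 - 3356) + (28 - 17)*(-44))) - 16516 = (-16/189*115 + ((259 - 3356) + (28 - 17)*(-44))) - 16516 = (-1840/189 + (-3097 + 11*(-44))) - 16516 = (-1840/189 + (-3097 - 484)) - 16516 = (-1840/189 - 3581) - 16516 = -678649/189 - 16516 = -3800173/189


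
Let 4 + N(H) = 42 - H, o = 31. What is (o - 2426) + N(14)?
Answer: -2371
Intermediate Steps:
N(H) = 38 - H (N(H) = -4 + (42 - H) = 38 - H)
(o - 2426) + N(14) = (31 - 2426) + (38 - 1*14) = -2395 + (38 - 14) = -2395 + 24 = -2371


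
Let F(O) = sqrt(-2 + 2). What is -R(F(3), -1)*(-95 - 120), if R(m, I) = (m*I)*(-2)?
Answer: 0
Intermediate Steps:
F(O) = 0 (F(O) = sqrt(0) = 0)
R(m, I) = -2*I*m (R(m, I) = (I*m)*(-2) = -2*I*m)
-R(F(3), -1)*(-95 - 120) = -(-2*(-1)*0)*(-95 - 120) = -0*(-215) = -1*0 = 0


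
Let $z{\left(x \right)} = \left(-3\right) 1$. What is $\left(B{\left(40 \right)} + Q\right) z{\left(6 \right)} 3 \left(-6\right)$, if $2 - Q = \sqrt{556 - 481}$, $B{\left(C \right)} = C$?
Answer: $2268 - 270 \sqrt{3} \approx 1800.3$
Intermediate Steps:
$z{\left(x \right)} = -3$
$Q = 2 - 5 \sqrt{3}$ ($Q = 2 - \sqrt{556 - 481} = 2 - \sqrt{75} = 2 - 5 \sqrt{3} \approx -6.6603$)
$\left(B{\left(40 \right)} + Q\right) z{\left(6 \right)} 3 \left(-6\right) = \left(40 + \left(2 - 5 \sqrt{3}\right)\right) \left(-3\right) 3 \left(-6\right) = \left(42 - 5 \sqrt{3}\right) \left(\left(-9\right) \left(-6\right)\right) = \left(42 - 5 \sqrt{3}\right) 54 = 2268 - 270 \sqrt{3}$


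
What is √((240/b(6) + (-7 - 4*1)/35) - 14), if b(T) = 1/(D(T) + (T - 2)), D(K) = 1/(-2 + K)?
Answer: 3*√136885/35 ≈ 31.713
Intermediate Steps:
b(T) = 1/(-2 + T + 1/(-2 + T)) (b(T) = 1/(1/(-2 + T) + (T - 2)) = 1/(1/(-2 + T) + (-2 + T)) = 1/(-2 + T + 1/(-2 + T)))
√((240/b(6) + (-7 - 4*1)/35) - 14) = √((240/(((-2 + 6)/(1 + (-2 + 6)²))) + (-7 - 4*1)/35) - 14) = √((240/((4/(1 + 4²))) + (-7 - 4)*(1/35)) - 14) = √((240/((4/(1 + 16))) - 11*1/35) - 14) = √((240/((4/17)) - 11/35) - 14) = √((240/(((1/17)*4)) - 11/35) - 14) = √((240/(4/17) - 11/35) - 14) = √((240*(17/4) - 11/35) - 14) = √((1020 - 11/35) - 14) = √(35689/35 - 14) = √(35199/35) = 3*√136885/35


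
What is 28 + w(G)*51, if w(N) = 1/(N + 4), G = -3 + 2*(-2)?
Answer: 11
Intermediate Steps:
G = -7 (G = -3 - 4 = -7)
w(N) = 1/(4 + N)
28 + w(G)*51 = 28 + 51/(4 - 7) = 28 + 51/(-3) = 28 - 1/3*51 = 28 - 17 = 11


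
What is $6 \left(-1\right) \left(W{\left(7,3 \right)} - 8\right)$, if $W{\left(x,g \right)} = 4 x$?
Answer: $-120$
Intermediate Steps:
$6 \left(-1\right) \left(W{\left(7,3 \right)} - 8\right) = 6 \left(-1\right) \left(4 \cdot 7 - 8\right) = - 6 \left(28 - 8\right) = \left(-6\right) 20 = -120$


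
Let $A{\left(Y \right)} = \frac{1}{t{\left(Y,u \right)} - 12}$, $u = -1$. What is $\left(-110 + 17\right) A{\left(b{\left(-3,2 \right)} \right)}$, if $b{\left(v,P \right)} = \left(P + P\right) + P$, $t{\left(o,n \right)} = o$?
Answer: $\frac{31}{2} \approx 15.5$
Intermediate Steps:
$b{\left(v,P \right)} = 3 P$ ($b{\left(v,P \right)} = 2 P + P = 3 P$)
$A{\left(Y \right)} = \frac{1}{-12 + Y}$ ($A{\left(Y \right)} = \frac{1}{Y - 12} = \frac{1}{-12 + Y}$)
$\left(-110 + 17\right) A{\left(b{\left(-3,2 \right)} \right)} = \frac{-110 + 17}{-12 + 3 \cdot 2} = - \frac{93}{-12 + 6} = - \frac{93}{-6} = \left(-93\right) \left(- \frac{1}{6}\right) = \frac{31}{2}$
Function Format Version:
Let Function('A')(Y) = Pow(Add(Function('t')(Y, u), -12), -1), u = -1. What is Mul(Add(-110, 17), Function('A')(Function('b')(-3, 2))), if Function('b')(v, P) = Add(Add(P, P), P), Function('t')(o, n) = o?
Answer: Rational(31, 2) ≈ 15.500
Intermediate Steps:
Function('b')(v, P) = Mul(3, P) (Function('b')(v, P) = Add(Mul(2, P), P) = Mul(3, P))
Function('A')(Y) = Pow(Add(-12, Y), -1) (Function('A')(Y) = Pow(Add(Y, -12), -1) = Pow(Add(-12, Y), -1))
Mul(Add(-110, 17), Function('A')(Function('b')(-3, 2))) = Mul(Add(-110, 17), Pow(Add(-12, Mul(3, 2)), -1)) = Mul(-93, Pow(Add(-12, 6), -1)) = Mul(-93, Pow(-6, -1)) = Mul(-93, Rational(-1, 6)) = Rational(31, 2)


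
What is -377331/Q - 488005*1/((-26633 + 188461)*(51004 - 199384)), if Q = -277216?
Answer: 113257772935799/83206516295328 ≈ 1.3612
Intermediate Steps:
-377331/Q - 488005*1/((-26633 + 188461)*(51004 - 199384)) = -377331/(-277216) - 488005*1/((-26633 + 188461)*(51004 - 199384)) = -377331*(-1/277216) - 488005/(161828*(-148380)) = 377331/277216 - 488005/(-24012038640) = 377331/277216 - 488005*(-1/24012038640) = 377331/277216 + 97601/4802407728 = 113257772935799/83206516295328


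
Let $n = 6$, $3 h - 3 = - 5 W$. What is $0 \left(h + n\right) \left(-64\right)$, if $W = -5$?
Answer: $0$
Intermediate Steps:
$h = \frac{28}{3}$ ($h = 1 + \frac{\left(-5\right) \left(-5\right)}{3} = 1 + \frac{1}{3} \cdot 25 = 1 + \frac{25}{3} = \frac{28}{3} \approx 9.3333$)
$0 \left(h + n\right) \left(-64\right) = 0 \left(\frac{28}{3} + 6\right) \left(-64\right) = 0 \cdot \frac{46}{3} \left(-64\right) = 0 \left(-64\right) = 0$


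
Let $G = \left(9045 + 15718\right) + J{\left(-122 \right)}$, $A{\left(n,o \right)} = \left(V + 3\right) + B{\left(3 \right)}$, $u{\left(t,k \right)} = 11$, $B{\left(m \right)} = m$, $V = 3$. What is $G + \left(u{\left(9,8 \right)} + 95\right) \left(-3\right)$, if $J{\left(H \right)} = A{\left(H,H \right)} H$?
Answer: $23347$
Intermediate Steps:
$A{\left(n,o \right)} = 9$ ($A{\left(n,o \right)} = \left(3 + 3\right) + 3 = 6 + 3 = 9$)
$J{\left(H \right)} = 9 H$
$G = 23665$ ($G = \left(9045 + 15718\right) + 9 \left(-122\right) = 24763 - 1098 = 23665$)
$G + \left(u{\left(9,8 \right)} + 95\right) \left(-3\right) = 23665 + \left(11 + 95\right) \left(-3\right) = 23665 + 106 \left(-3\right) = 23665 - 318 = 23347$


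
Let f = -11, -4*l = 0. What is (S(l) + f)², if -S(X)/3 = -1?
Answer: 64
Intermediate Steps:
l = 0 (l = -¼*0 = 0)
S(X) = 3 (S(X) = -3*(-1) = 3)
(S(l) + f)² = (3 - 11)² = (-8)² = 64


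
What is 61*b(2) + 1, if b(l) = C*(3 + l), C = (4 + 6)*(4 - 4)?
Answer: 1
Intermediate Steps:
C = 0 (C = 10*0 = 0)
b(l) = 0 (b(l) = 0*(3 + l) = 0)
61*b(2) + 1 = 61*0 + 1 = 0 + 1 = 1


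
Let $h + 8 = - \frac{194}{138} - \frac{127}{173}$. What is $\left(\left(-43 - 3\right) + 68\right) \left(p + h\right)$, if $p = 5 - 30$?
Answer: $- \frac{9228230}{11937} \approx -773.08$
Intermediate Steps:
$h = - \frac{121040}{11937}$ ($h = -8 - \left(\frac{97}{69} + \frac{127}{173}\right) = -8 - \frac{25544}{11937} = - \frac{121040}{11937} \approx -10.14$)
$p = -25$ ($p = 5 - 30 = -25$)
$\left(\left(-43 - 3\right) + 68\right) \left(p + h\right) = \left(\left(-43 - 3\right) + 68\right) \left(-25 - \frac{121040}{11937}\right) = \left(-46 + 68\right) \left(- \frac{419465}{11937}\right) = 22 \left(- \frac{419465}{11937}\right) = - \frac{9228230}{11937}$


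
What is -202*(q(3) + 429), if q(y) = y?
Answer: -87264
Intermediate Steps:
-202*(q(3) + 429) = -202*(3 + 429) = -202*432 = -87264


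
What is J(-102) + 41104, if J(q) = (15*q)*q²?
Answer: -15877016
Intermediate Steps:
J(q) = 15*q³
J(-102) + 41104 = 15*(-102)³ + 41104 = 15*(-1061208) + 41104 = -15918120 + 41104 = -15877016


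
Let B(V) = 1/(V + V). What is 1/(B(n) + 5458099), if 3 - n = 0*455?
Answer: 6/32748595 ≈ 1.8321e-7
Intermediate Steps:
n = 3 (n = 3 - 0*455 = 3 - 1*0 = 3 + 0 = 3)
B(V) = 1/(2*V)
1/(B(n) + 5458099) = 1/((½)/3 + 5458099) = 1/((½)*(⅓) + 5458099) = 1/(⅙ + 5458099) = 1/(32748595/6) = 6/32748595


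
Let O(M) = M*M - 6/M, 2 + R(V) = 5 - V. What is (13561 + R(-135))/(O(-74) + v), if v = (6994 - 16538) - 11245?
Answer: -506863/566578 ≈ -0.89460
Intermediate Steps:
R(V) = 3 - V (R(V) = -2 + (5 - V) = 3 - V)
O(M) = M² - 6/M
v = -20789 (v = -9544 - 11245 = -20789)
(13561 + R(-135))/(O(-74) + v) = (13561 + (3 - 1*(-135)))/((-6 + (-74)³)/(-74) - 20789) = (13561 + (3 + 135))/(-(-6 - 405224)/74 - 20789) = (13561 + 138)/(-1/74*(-405230) - 20789) = 13699/(202615/37 - 20789) = 13699/(-566578/37) = 13699*(-37/566578) = -506863/566578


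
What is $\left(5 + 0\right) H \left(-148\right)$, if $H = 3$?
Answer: $-2220$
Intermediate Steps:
$\left(5 + 0\right) H \left(-148\right) = \left(5 + 0\right) 3 \left(-148\right) = 5 \cdot 3 \left(-148\right) = 15 \left(-148\right) = -2220$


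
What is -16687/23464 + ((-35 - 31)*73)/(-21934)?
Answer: -11498323/23393608 ≈ -0.49152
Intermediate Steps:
-16687/23464 + ((-35 - 31)*73)/(-21934) = -16687*1/23464 - 66*73*(-1/21934) = -16687/23464 - 4818*(-1/21934) = -16687/23464 + 219/997 = -11498323/23393608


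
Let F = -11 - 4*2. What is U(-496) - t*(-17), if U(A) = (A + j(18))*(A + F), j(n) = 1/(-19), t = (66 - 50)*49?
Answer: 5107107/19 ≈ 2.6880e+5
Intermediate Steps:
t = 784 (t = 16*49 = 784)
j(n) = -1/19
F = -19 (F = -11 - 8 = -19)
U(A) = (-19 + A)*(-1/19 + A) (U(A) = (A - 1/19)*(A - 19) = (-1/19 + A)*(-19 + A) = (-19 + A)*(-1/19 + A))
U(-496) - t*(-17) = (1 + (-496)² - 362/19*(-496)) - 784*(-17) = (1 + 246016 + 179552/19) - 1*(-13328) = 4853875/19 + 13328 = 5107107/19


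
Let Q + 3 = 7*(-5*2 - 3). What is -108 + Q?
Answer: -202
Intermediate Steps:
Q = -94 (Q = -3 + 7*(-5*2 - 3) = -3 + 7*(-10 - 3) = -3 + 7*(-13) = -3 - 91 = -94)
-108 + Q = -108 - 94 = -202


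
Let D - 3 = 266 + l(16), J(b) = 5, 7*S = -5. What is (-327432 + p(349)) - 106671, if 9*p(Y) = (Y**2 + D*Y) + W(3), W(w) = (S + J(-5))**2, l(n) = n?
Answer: -180596489/441 ≈ -4.0952e+5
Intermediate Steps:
S = -5/7 (S = (1/7)*(-5) = -5/7 ≈ -0.71429)
W(w) = 900/49 (W(w) = (-5/7 + 5)**2 = (30/7)**2 = 900/49)
D = 285 (D = 3 + (266 + 16) = 3 + 282 = 285)
p(Y) = 100/49 + Y**2/9 + 95*Y/3 (p(Y) = ((Y**2 + 285*Y) + 900/49)/9 = (900/49 + Y**2 + 285*Y)/9 = 100/49 + Y**2/9 + 95*Y/3)
(-327432 + p(349)) - 106671 = (-327432 + (100/49 + (1/9)*349**2 + (95/3)*349)) - 106671 = (-327432 + (100/49 + (1/9)*121801 + 33155/3)) - 106671 = (-327432 + (100/49 + 121801/9 + 33155/3)) - 106671 = (-327432 + 10842934/441) - 106671 = -133554578/441 - 106671 = -180596489/441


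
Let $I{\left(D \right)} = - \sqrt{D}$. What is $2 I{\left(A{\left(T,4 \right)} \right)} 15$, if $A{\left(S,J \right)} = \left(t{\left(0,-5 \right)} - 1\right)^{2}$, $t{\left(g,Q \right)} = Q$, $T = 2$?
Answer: $-180$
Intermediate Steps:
$A{\left(S,J \right)} = 36$ ($A{\left(S,J \right)} = \left(-5 - 1\right)^{2} = \left(-6\right)^{2} = 36$)
$2 I{\left(A{\left(T,4 \right)} \right)} 15 = 2 \left(- \sqrt{36}\right) 15 = 2 \left(\left(-1\right) 6\right) 15 = 2 \left(-6\right) 15 = \left(-12\right) 15 = -180$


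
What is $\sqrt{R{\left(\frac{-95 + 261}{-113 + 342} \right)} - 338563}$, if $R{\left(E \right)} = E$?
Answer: $\frac{3 i \sqrt{1972727141}}{229} \approx 581.86 i$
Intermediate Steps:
$\sqrt{R{\left(\frac{-95 + 261}{-113 + 342} \right)} - 338563} = \sqrt{\frac{-95 + 261}{-113 + 342} - 338563} = \sqrt{\frac{166}{229} - 338563} = \sqrt{- \frac{77530761}{229}} = \frac{3 i \sqrt{1972727141}}{229}$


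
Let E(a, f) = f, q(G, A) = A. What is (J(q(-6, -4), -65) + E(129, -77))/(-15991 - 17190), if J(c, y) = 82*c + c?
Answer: 409/33181 ≈ 0.012326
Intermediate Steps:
J(c, y) = 83*c
(J(q(-6, -4), -65) + E(129, -77))/(-15991 - 17190) = (83*(-4) - 77)/(-15991 - 17190) = (-332 - 77)/(-33181) = -409*(-1/33181) = 409/33181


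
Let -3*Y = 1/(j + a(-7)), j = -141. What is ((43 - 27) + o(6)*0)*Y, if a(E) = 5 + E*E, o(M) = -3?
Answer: 16/261 ≈ 0.061303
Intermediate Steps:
a(E) = 5 + E²
Y = 1/261 (Y = -1/(3*(-141 + (5 + (-7)²))) = -1/(3*(-141 + (5 + 49))) = -1/(3*(-141 + 54)) = -⅓/(-87) = -⅓*(-1/87) = 1/261 ≈ 0.0038314)
((43 - 27) + o(6)*0)*Y = ((43 - 27) - 3*0)*(1/261) = (16 + 0)*(1/261) = 16*(1/261) = 16/261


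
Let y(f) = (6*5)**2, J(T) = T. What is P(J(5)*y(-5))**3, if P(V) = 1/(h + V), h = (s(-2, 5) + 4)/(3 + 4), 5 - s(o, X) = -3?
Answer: 343/31291609609728 ≈ 1.0961e-11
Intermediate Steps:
s(o, X) = 8 (s(o, X) = 5 - 1*(-3) = 5 + 3 = 8)
h = 12/7 (h = (8 + 4)/(3 + 4) = 12/7 ≈ 1.7143)
y(f) = 900 (y(f) = 30**2 = 900)
P(V) = 1/(12/7 + V)
P(J(5)*y(-5))**3 = (7/(12 + 7*(5*900)))**3 = (7/(12 + 7*4500))**3 = (7/(12 + 31500))**3 = (7/31512)**3 = 343/31291609609728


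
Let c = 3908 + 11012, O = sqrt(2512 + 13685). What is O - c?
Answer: -14920 + sqrt(16197) ≈ -14793.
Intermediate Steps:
O = sqrt(16197) ≈ 127.27
c = 14920
O - c = sqrt(16197) - 1*14920 = sqrt(16197) - 14920 = -14920 + sqrt(16197)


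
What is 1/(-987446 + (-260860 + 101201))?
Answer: -1/1147105 ≈ -8.7176e-7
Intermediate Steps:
1/(-987446 + (-260860 + 101201)) = 1/(-987446 - 159659) = 1/(-1147105) = -1/1147105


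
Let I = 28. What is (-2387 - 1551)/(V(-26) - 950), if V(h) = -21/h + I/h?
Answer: 102388/24707 ≈ 4.1441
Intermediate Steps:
V(h) = 7/h (V(h) = -21/h + 28/h = 7/h)
(-2387 - 1551)/(V(-26) - 950) = (-2387 - 1551)/(7/(-26) - 950) = -3938/(7*(-1/26) - 950) = -3938/(-7/26 - 950) = -3938/(-24707/26) = -3938*(-26/24707) = 102388/24707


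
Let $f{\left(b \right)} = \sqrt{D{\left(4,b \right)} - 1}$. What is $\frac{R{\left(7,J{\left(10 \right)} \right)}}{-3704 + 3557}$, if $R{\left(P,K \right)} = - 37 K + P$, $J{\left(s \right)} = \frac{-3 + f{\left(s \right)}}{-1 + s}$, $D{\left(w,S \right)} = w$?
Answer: $- \frac{58}{441} + \frac{37 \sqrt{3}}{1323} \approx -0.083079$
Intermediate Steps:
$f{\left(b \right)} = \sqrt{3}$ ($f{\left(b \right)} = \sqrt{4 - 1} = \sqrt{3}$)
$J{\left(s \right)} = \frac{-3 + \sqrt{3}}{-1 + s}$
$R{\left(P,K \right)} = P - 37 K$
$\frac{R{\left(7,J{\left(10 \right)} \right)}}{-3704 + 3557} = \frac{7 - 37 \frac{-3 + \sqrt{3}}{-1 + 10}}{-3704 + 3557} = \frac{7 - 37 \frac{-3 + \sqrt{3}}{9}}{-147} = \left(7 - 37 \frac{-3 + \sqrt{3}}{9}\right) \left(- \frac{1}{147}\right) = \left(7 - 37 \left(- \frac{1}{3} + \frac{\sqrt{3}}{9}\right)\right) \left(- \frac{1}{147}\right) = \left(7 + \left(\frac{37}{3} - \frac{37 \sqrt{3}}{9}\right)\right) \left(- \frac{1}{147}\right) = \left(\frac{58}{3} - \frac{37 \sqrt{3}}{9}\right) \left(- \frac{1}{147}\right) = - \frac{58}{441} + \frac{37 \sqrt{3}}{1323}$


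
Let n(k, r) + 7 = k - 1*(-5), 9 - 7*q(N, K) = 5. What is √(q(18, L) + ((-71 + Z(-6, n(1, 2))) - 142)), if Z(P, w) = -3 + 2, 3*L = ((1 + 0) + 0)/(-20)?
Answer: 3*I*√1162/7 ≈ 14.609*I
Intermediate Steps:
L = -1/60 (L = (((1 + 0) + 0)/(-20))/3 = ((1 + 0)*(-1/20))/3 = (1*(-1/20))/3 = (⅓)*(-1/20) = -1/60 ≈ -0.016667)
q(N, K) = 4/7 (q(N, K) = 9/7 - ⅐*5 = 9/7 - 5/7 = 4/7)
n(k, r) = -2 + k (n(k, r) = -7 + (k - 1*(-5)) = -7 + (k + 5) = -7 + (5 + k) = -2 + k)
Z(P, w) = -1
√(q(18, L) + ((-71 + Z(-6, n(1, 2))) - 142)) = √(4/7 + ((-71 - 1) - 142)) = √(4/7 + (-72 - 142)) = √(4/7 - 214) = √(-1494/7) = 3*I*√1162/7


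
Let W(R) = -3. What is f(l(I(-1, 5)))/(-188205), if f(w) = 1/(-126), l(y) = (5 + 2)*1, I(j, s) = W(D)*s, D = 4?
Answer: 1/23713830 ≈ 4.2169e-8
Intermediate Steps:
I(j, s) = -3*s
l(y) = 7 (l(y) = 7*1 = 7)
f(w) = -1/126
f(l(I(-1, 5)))/(-188205) = -1/126/(-188205) = -1/126*(-1/188205) = 1/23713830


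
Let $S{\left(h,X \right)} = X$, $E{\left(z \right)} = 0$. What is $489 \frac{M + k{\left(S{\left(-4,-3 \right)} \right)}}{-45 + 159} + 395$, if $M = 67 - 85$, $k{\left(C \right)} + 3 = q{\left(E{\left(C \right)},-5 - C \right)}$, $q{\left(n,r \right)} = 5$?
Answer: $\frac{6201}{19} \approx 326.37$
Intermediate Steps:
$k{\left(C \right)} = 2$ ($k{\left(C \right)} = -3 + 5 = 2$)
$M = -18$
$489 \frac{M + k{\left(S{\left(-4,-3 \right)} \right)}}{-45 + 159} + 395 = 489 \frac{-18 + 2}{-45 + 159} + 395 = 489 \left(- \frac{16}{114}\right) + 395 = 489 \left(\left(-16\right) \frac{1}{114}\right) + 395 = 489 \left(- \frac{8}{57}\right) + 395 = - \frac{1304}{19} + 395 = \frac{6201}{19}$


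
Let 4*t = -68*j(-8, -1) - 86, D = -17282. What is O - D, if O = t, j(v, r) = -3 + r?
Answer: 34657/2 ≈ 17329.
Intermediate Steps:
t = 93/2 (t = (-68*(-3 - 1) - 86)/4 = (-68*(-4) - 86)/4 = (272 - 86)/4 = (1/4)*186 = 93/2 ≈ 46.500)
O = 93/2 ≈ 46.500
O - D = 93/2 - 1*(-17282) = 93/2 + 17282 = 34657/2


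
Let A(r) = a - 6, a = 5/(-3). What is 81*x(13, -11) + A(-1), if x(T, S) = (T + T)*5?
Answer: 31567/3 ≈ 10522.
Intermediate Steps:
x(T, S) = 10*T (x(T, S) = (2*T)*5 = 10*T)
a = -5/3 (a = 5*(-⅓) = -5/3 ≈ -1.6667)
A(r) = -23/3 (A(r) = -5/3 - 6 = -23/3)
81*x(13, -11) + A(-1) = 81*(10*13) - 23/3 = 81*130 - 23/3 = 10530 - 23/3 = 31567/3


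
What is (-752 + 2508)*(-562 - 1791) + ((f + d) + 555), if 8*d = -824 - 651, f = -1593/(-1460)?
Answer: -12063969149/2920 ≈ -4.1315e+6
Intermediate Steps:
f = 1593/1460 (f = -1593*(-1/1460) = 1593/1460 ≈ 1.0911)
d = -1475/8 (d = (-824 - 651)/8 = (⅛)*(-1475) = -1475/8 ≈ -184.38)
(-752 + 2508)*(-562 - 1791) + ((f + d) + 555) = (-752 + 2508)*(-562 - 1791) + ((1593/1460 - 1475/8) + 555) = 1756*(-2353) + (-535189/2920 + 555) = -4131868 + 1085411/2920 = -12063969149/2920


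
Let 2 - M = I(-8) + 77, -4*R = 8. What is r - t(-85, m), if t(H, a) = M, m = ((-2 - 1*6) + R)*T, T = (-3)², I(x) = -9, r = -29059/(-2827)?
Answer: 215641/2827 ≈ 76.279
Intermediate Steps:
r = 29059/2827 (r = -29059*(-1/2827) = 29059/2827 ≈ 10.279)
T = 9
R = -2 (R = -¼*8 = -2)
m = -90 (m = ((-2 - 1*6) - 2)*9 = ((-2 - 6) - 2)*9 = (-8 - 2)*9 = -10*9 = -90)
M = -66 (M = 2 - (-9 + 77) = 2 - 1*68 = 2 - 68 = -66)
t(H, a) = -66
r - t(-85, m) = 29059/2827 - 1*(-66) = 29059/2827 + 66 = 215641/2827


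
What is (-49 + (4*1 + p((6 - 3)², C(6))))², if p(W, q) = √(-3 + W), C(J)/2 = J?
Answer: (45 - √6)² ≈ 1810.5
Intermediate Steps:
C(J) = 2*J
(-49 + (4*1 + p((6 - 3)², C(6))))² = (-49 + (4*1 + √(-3 + (6 - 3)²)))² = (-49 + (4 + √(-3 + 3²)))² = (-49 + (4 + √(-3 + 9)))² = (-49 + (4 + √6))² = (-45 + √6)²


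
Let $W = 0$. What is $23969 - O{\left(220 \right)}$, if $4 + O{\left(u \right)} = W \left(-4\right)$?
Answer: $23973$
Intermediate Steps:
$O{\left(u \right)} = -4$ ($O{\left(u \right)} = -4 + 0 \left(-4\right) = -4 + 0 = -4$)
$23969 - O{\left(220 \right)} = 23969 - -4 = 23969 + 4 = 23973$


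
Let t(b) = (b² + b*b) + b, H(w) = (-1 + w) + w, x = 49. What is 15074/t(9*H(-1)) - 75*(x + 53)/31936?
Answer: 235228057/22850208 ≈ 10.294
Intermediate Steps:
H(w) = -1 + 2*w
t(b) = b + 2*b² (t(b) = (b² + b²) + b = 2*b² + b = b + 2*b²)
15074/t(9*H(-1)) - 75*(x + 53)/31936 = 15074/(((9*(-1 + 2*(-1)))*(1 + 2*(9*(-1 + 2*(-1)))))) - 75*(49 + 53)/31936 = 15074/(((9*(-1 - 2))*(1 + 2*(9*(-1 - 2))))) - 75*102*(1/31936) = 15074/(((9*(-3))*(1 + 2*(9*(-3))))) - 7650*1/31936 = 15074/((-27*(1 + 2*(-27)))) - 3825/15968 = 15074/((-27*(1 - 54))) - 3825/15968 = 15074/((-27*(-53))) - 3825/15968 = 15074/1431 - 3825/15968 = 235228057/22850208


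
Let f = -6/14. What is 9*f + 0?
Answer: -27/7 ≈ -3.8571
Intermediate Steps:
f = -3/7 (f = -6*1/14 = -3/7 ≈ -0.42857)
9*f + 0 = 9*(-3/7) + 0 = -27/7 + 0 = -27/7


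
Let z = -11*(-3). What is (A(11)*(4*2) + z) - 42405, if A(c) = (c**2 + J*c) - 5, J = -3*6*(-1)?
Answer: -39860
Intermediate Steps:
J = 18 (J = -18*(-1) = 18)
A(c) = -5 + c**2 + 18*c (A(c) = (c**2 + 18*c) - 5 = -5 + c**2 + 18*c)
z = 33
(A(11)*(4*2) + z) - 42405 = ((-5 + 11**2 + 18*11)*(4*2) + 33) - 42405 = ((-5 + 121 + 198)*8 + 33) - 42405 = (314*8 + 33) - 42405 = (2512 + 33) - 42405 = 2545 - 42405 = -39860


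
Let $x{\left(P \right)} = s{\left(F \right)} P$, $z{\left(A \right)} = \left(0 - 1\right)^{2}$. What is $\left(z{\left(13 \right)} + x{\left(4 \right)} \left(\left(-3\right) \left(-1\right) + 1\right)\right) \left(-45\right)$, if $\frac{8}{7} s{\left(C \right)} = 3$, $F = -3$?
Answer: $-1935$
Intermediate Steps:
$s{\left(C \right)} = \frac{21}{8}$ ($s{\left(C \right)} = \frac{7}{8} \cdot 3 = \frac{21}{8}$)
$z{\left(A \right)} = 1$ ($z{\left(A \right)} = \left(-1\right)^{2} = 1$)
$x{\left(P \right)} = \frac{21 P}{8}$
$\left(z{\left(13 \right)} + x{\left(4 \right)} \left(\left(-3\right) \left(-1\right) + 1\right)\right) \left(-45\right) = \left(1 + \frac{21}{8} \cdot 4 \left(\left(-3\right) \left(-1\right) + 1\right)\right) \left(-45\right) = \left(1 + \frac{21 \left(3 + 1\right)}{2}\right) \left(-45\right) = \left(1 + \frac{21}{2} \cdot 4\right) \left(-45\right) = \left(1 + 42\right) \left(-45\right) = 43 \left(-45\right) = -1935$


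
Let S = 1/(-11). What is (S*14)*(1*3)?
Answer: -42/11 ≈ -3.8182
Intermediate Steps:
S = -1/11 ≈ -0.090909
(S*14)*(1*3) = (-1/11*14)*(1*3) = -14/11*3 = -42/11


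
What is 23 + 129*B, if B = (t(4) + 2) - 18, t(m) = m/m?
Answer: -1912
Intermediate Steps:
t(m) = 1
B = -15 (B = (1 + 2) - 18 = 3 - 18 = -15)
23 + 129*B = 23 + 129*(-15) = 23 - 1935 = -1912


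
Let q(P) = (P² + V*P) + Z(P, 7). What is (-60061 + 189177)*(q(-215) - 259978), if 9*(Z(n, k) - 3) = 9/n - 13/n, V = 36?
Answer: -55336941478936/1935 ≈ -2.8598e+10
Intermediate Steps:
Z(n, k) = 3 - 4/(9*n) (Z(n, k) = 3 + (9/n - 13/n)/9 = 3 + (-4/n)/9 = 3 - 4/(9*n))
q(P) = 3 + P² + 36*P - 4/(9*P) (q(P) = (P² + 36*P) + (3 - 4/(9*P)) = 3 + P² + 36*P - 4/(9*P))
(-60061 + 189177)*(q(-215) - 259978) = (-60061 + 189177)*((3 + (-215)² + 36*(-215) - 4/9/(-215)) - 259978) = 129116*((3 + 46225 - 7740 - 4/9*(-1/215)) - 259978) = 129116*((3 + 46225 - 7740 + 4/1935) - 259978) = 129116*(74474284/1935 - 259978) = 129116*(-428583146/1935) = -55336941478936/1935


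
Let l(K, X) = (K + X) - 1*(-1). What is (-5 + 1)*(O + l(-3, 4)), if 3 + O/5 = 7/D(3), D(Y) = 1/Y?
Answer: -368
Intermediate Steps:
D(Y) = 1/Y
O = 90 (O = -15 + 5*(7/(1/3)) = -15 + 5*(7*3) = -15 + 5*21 = -15 + 105 = 90)
l(K, X) = 1 + K + X (l(K, X) = (K + X) + 1 = 1 + K + X)
(-5 + 1)*(O + l(-3, 4)) = (-5 + 1)*(90 + (1 - 3 + 4)) = -4*(90 + 2) = -4*92 = -368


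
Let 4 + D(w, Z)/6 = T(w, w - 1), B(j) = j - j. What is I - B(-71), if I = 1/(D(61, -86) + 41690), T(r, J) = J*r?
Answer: 1/63626 ≈ 1.5717e-5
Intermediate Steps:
B(j) = 0
D(w, Z) = -24 + 6*w*(-1 + w) (D(w, Z) = -24 + 6*((w - 1)*w) = -24 + 6*((-1 + w)*w) = -24 + 6*(w*(-1 + w)) = -24 + 6*w*(-1 + w))
I = 1/63626 (I = 1/((-24 + 6*61*(-1 + 61)) + 41690) = 1/((-24 + 6*61*60) + 41690) = 1/((-24 + 21960) + 41690) = 1/(21936 + 41690) = 1/63626 ≈ 1.5717e-5)
I - B(-71) = 1/63626 - 1*0 = 1/63626 + 0 = 1/63626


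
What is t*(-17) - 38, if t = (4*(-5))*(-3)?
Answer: -1058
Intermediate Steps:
t = 60 (t = -20*(-3) = 60)
t*(-17) - 38 = 60*(-17) - 38 = -1020 - 38 = -1058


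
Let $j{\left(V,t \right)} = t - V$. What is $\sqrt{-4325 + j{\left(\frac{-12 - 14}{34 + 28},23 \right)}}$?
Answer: $\frac{i \sqrt{4133819}}{31} \approx 65.586 i$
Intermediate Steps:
$\sqrt{-4325 + j{\left(\frac{-12 - 14}{34 + 28},23 \right)}} = \sqrt{-4325 + \left(23 - \frac{-12 - 14}{34 + 28}\right)} = \sqrt{-4325 + \left(23 - - \frac{26}{62}\right)} = \sqrt{-4325 + \left(23 - \left(-26\right) \frac{1}{62}\right)} = \sqrt{-4325 + \left(23 - - \frac{13}{31}\right)} = \sqrt{-4325 + \left(23 + \frac{13}{31}\right)} = \sqrt{-4325 + \frac{726}{31}} = \sqrt{- \frac{133349}{31}} = \frac{i \sqrt{4133819}}{31}$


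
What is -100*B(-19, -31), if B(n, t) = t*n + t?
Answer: -55800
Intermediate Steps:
B(n, t) = t + n*t (B(n, t) = n*t + t = t + n*t)
-100*B(-19, -31) = -(-3100)*(1 - 19) = -(-3100)*(-18) = -100*558 = -55800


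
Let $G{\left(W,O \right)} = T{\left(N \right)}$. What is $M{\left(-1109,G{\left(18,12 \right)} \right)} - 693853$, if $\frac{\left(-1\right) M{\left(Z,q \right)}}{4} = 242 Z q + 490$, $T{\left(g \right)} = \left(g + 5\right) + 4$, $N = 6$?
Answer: $15406867$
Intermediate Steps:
$T{\left(g \right)} = 9 + g$ ($T{\left(g \right)} = \left(5 + g\right) + 4 = 9 + g$)
$G{\left(W,O \right)} = 15$ ($G{\left(W,O \right)} = 9 + 6 = 15$)
$M{\left(Z,q \right)} = -1960 - 968 Z q$ ($M{\left(Z,q \right)} = - 4 \left(242 Z q + 490\right) = - 4 \left(490 + 242 Z q\right) = -1960 - 968 Z q$)
$M{\left(-1109,G{\left(18,12 \right)} \right)} - 693853 = \left(-1960 - \left(-1073512\right) 15\right) - 693853 = \left(-1960 + 16102680\right) - 693853 = 16100720 - 693853 = 15406867$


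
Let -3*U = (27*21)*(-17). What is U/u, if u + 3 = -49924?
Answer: -3213/49927 ≈ -0.064354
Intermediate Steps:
u = -49927 (u = -3 - 49924 = -49927)
U = 3213 (U = -27*21*(-17)/3 = -189*(-17) = -⅓*(-9639) = 3213)
U/u = 3213/(-49927) = 3213*(-1/49927) = -3213/49927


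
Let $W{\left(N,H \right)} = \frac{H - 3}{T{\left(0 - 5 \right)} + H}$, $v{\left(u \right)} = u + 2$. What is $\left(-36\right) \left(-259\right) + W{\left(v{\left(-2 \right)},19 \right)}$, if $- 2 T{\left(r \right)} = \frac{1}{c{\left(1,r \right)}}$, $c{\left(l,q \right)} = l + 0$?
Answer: $\frac{345020}{37} \approx 9324.9$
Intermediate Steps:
$c{\left(l,q \right)} = l$
$T{\left(r \right)} = - \frac{1}{2}$ ($T{\left(r \right)} = - \frac{1}{2 \cdot 1} = \left(- \frac{1}{2}\right) 1 = - \frac{1}{2}$)
$v{\left(u \right)} = 2 + u$
$W{\left(N,H \right)} = \frac{-3 + H}{- \frac{1}{2} + H}$ ($W{\left(N,H \right)} = \frac{H - 3}{- \frac{1}{2} + H} = \frac{-3 + H}{- \frac{1}{2} + H}$)
$\left(-36\right) \left(-259\right) + W{\left(v{\left(-2 \right)},19 \right)} = \left(-36\right) \left(-259\right) + \frac{2 \left(-3 + 19\right)}{-1 + 2 \cdot 19} = 9324 + 2 \frac{1}{-1 + 38} \cdot 16 = 9324 + 2 \cdot \frac{1}{37} \cdot 16 = 9324 + \frac{32}{37} = \frac{345020}{37}$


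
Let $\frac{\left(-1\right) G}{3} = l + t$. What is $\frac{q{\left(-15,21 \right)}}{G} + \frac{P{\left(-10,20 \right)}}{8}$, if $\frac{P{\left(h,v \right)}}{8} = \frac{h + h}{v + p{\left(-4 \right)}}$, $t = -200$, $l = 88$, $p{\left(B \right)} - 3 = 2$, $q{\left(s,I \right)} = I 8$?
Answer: $- \frac{3}{10} \approx -0.3$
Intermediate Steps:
$q{\left(s,I \right)} = 8 I$
$p{\left(B \right)} = 5$ ($p{\left(B \right)} = 3 + 2 = 5$)
$P{\left(h,v \right)} = \frac{16 h}{5 + v}$ ($P{\left(h,v \right)} = 8 \frac{h + h}{v + 5} = 8 \frac{2 h}{5 + v} = \frac{16 h}{5 + v}$)
$G = 336$ ($G = - 3 \left(88 - 200\right) = \left(-3\right) \left(-112\right) = 336$)
$\frac{q{\left(-15,21 \right)}}{G} + \frac{P{\left(-10,20 \right)}}{8} = \frac{8 \cdot 21}{336} + \frac{16 \left(-10\right) \frac{1}{5 + 20}}{8} = 168 \cdot \frac{1}{336} + 16 \left(-10\right) \frac{1}{25} \cdot \frac{1}{8} = \frac{1}{2} + 16 \left(-10\right) \frac{1}{25} \cdot \frac{1}{8} = \frac{1}{2} - \frac{4}{5} = - \frac{3}{10}$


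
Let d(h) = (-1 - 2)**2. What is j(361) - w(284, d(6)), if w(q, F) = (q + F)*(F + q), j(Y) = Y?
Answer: -85488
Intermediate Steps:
d(h) = 9 (d(h) = (-3)**2 = 9)
w(q, F) = (F + q)**2 (w(q, F) = (F + q)*(F + q) = (F + q)**2)
j(361) - w(284, d(6)) = 361 - (9 + 284)**2 = 361 - 1*293**2 = 361 - 1*85849 = 361 - 85849 = -85488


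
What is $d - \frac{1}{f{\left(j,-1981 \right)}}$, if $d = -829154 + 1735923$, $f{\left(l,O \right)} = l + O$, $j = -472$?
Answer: $\frac{2224304358}{2453} \approx 9.0677 \cdot 10^{5}$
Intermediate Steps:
$f{\left(l,O \right)} = O + l$
$d = 906769$
$d - \frac{1}{f{\left(j,-1981 \right)}} = 906769 - \frac{1}{-1981 - 472} = 906769 - \frac{1}{-2453} = 906769 - - \frac{1}{2453} = 906769 + \frac{1}{2453} = \frac{2224304358}{2453}$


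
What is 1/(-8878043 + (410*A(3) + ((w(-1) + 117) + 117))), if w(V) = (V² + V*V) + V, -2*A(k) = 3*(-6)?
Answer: -1/8874118 ≈ -1.1269e-7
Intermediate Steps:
A(k) = 9 (A(k) = -3*(-6)/2 = -½*(-18) = 9)
w(V) = V + 2*V² (w(V) = (V² + V²) + V = 2*V² + V = V + 2*V²)
1/(-8878043 + (410*A(3) + ((w(-1) + 117) + 117))) = 1/(-8878043 + (410*9 + ((-(1 + 2*(-1)) + 117) + 117))) = 1/(-8878043 + (3690 + ((-(1 - 2) + 117) + 117))) = 1/(-8878043 + (3690 + ((-1*(-1) + 117) + 117))) = 1/(-8878043 + (3690 + ((1 + 117) + 117))) = 1/(-8878043 + (3690 + (118 + 117))) = 1/(-8878043 + (3690 + 235)) = 1/(-8878043 + 3925) = 1/(-8874118) = -1/8874118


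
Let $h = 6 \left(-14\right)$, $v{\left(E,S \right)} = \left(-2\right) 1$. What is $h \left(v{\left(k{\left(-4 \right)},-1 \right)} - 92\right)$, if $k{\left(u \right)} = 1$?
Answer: $7896$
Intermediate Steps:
$v{\left(E,S \right)} = -2$
$h = -84$
$h \left(v{\left(k{\left(-4 \right)},-1 \right)} - 92\right) = - 84 \left(-2 - 92\right) = \left(-84\right) \left(-94\right) = 7896$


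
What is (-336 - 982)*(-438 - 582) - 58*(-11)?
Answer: 1344998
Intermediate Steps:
(-336 - 982)*(-438 - 582) - 58*(-11) = -1318*(-1020) - 1*(-638) = 1344360 + 638 = 1344998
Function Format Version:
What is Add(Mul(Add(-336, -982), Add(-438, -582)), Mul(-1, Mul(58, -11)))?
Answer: 1344998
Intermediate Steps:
Add(Mul(Add(-336, -982), Add(-438, -582)), Mul(-1, Mul(58, -11))) = Add(Mul(-1318, -1020), Mul(-1, -638)) = Add(1344360, 638) = 1344998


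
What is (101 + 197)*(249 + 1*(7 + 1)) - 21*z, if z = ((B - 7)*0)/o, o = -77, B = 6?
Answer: 76586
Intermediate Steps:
z = 0 (z = ((6 - 7)*0)/(-77) = -1*0*(-1/77) = 0*(-1/77) = 0)
(101 + 197)*(249 + 1*(7 + 1)) - 21*z = (101 + 197)*(249 + 1*(7 + 1)) - 21*0 = 298*(249 + 1*8) + 0 = 298*(249 + 8) + 0 = 298*257 + 0 = 76586 + 0 = 76586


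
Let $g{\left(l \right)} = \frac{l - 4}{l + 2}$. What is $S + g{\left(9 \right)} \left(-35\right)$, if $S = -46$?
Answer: $- \frac{681}{11} \approx -61.909$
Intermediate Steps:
$g{\left(l \right)} = \frac{-4 + l}{2 + l}$
$S + g{\left(9 \right)} \left(-35\right) = -46 + \frac{-4 + 9}{2 + 9} \left(-35\right) = -46 + \frac{1}{11} \cdot 5 \left(-35\right) = -46 + \frac{5}{11} \left(-35\right) = -46 - \frac{175}{11} = - \frac{681}{11}$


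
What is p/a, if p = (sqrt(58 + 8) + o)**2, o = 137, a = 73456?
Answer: (137 + sqrt(66))**2/73456 ≈ 0.28672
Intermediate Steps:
p = (137 + sqrt(66))**2 (p = (sqrt(58 + 8) + 137)**2 = (sqrt(66) + 137)**2 = (137 + sqrt(66))**2 ≈ 21061.)
p/a = (137 + sqrt(66))**2/73456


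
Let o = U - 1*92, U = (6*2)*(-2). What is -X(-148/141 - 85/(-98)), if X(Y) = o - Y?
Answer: 1600369/13818 ≈ 115.82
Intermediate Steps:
U = -24 (U = 12*(-2) = -24)
o = -116 (o = -24 - 1*92 = -24 - 92 = -116)
X(Y) = -116 - Y
-X(-148/141 - 85/(-98)) = -(-116 - (-148/141 - 85/(-98))) = -(-116 - (-148*1/141 - 85*(-1/98))) = -(-116 - (-148/141 + 85/98)) = -(-116 - 1*(-2519/13818)) = -(-116 + 2519/13818) = -1*(-1600369/13818) = 1600369/13818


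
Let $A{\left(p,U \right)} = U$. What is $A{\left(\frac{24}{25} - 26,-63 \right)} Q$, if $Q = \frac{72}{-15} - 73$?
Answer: $\frac{24507}{5} \approx 4901.4$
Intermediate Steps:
$Q = - \frac{389}{5}$ ($Q = 72 \left(- \frac{1}{15}\right) - 73 = - \frac{24}{5} - 73 = - \frac{389}{5} \approx -77.8$)
$A{\left(\frac{24}{25} - 26,-63 \right)} Q = \left(-63\right) \left(- \frac{389}{5}\right) = \frac{24507}{5}$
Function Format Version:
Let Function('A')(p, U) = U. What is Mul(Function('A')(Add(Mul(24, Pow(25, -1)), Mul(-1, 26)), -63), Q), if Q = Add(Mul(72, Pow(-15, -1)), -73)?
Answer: Rational(24507, 5) ≈ 4901.4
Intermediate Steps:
Q = Rational(-389, 5) (Q = Add(Mul(72, Rational(-1, 15)), -73) = Add(Rational(-24, 5), -73) = Rational(-389, 5) ≈ -77.800)
Mul(Function('A')(Add(Mul(24, Pow(25, -1)), Mul(-1, 26)), -63), Q) = Mul(-63, Rational(-389, 5)) = Rational(24507, 5)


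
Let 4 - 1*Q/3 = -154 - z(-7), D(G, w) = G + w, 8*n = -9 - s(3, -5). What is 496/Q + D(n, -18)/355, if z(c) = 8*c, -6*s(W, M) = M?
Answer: 19177/12240 ≈ 1.5667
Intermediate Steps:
s(W, M) = -M/6
n = -59/48 (n = (-9 - (-1)*(-5)/6)/8 = (-9 - 1*⅚)/8 = (-9 - ⅚)/8 = (⅛)*(-59/6) = -59/48 ≈ -1.2292)
Q = 306 (Q = 12 - 3*(-154 - 8*(-7)) = 12 - 3*(-154 - 1*(-56)) = 12 - 3*(-154 + 56) = 12 - 3*(-98) = 12 + 294 = 306)
496/Q + D(n, -18)/355 = 496/306 + (-59/48 - 18)/355 = 496*(1/306) - 923/48*1/355 = 248/153 - 13/240 = 19177/12240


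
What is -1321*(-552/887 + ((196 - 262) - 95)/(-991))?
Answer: 533981225/879017 ≈ 607.48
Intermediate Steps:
-1321*(-552/887 + ((196 - 262) - 95)/(-991)) = -1321*(-552*1/887 + (-66 - 95)*(-1/991)) = -1321*(-552/887 - 161*(-1/991)) = -1321*(-552/887 + 161/991) = -1321*(-404225/879017) = 533981225/879017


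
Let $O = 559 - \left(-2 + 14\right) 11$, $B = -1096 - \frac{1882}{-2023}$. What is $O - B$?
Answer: $\frac{3079147}{2023} \approx 1522.1$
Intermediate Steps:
$B = - \frac{2215326}{2023}$ ($B = -1096 - - \frac{1882}{2023} = -1096 + \frac{1882}{2023} = - \frac{2215326}{2023} \approx -1095.1$)
$O = 427$ ($O = 559 - 12 \cdot 11 = 559 - 132 = 427$)
$O - B = 427 - - \frac{2215326}{2023} = 427 + \frac{2215326}{2023} = \frac{3079147}{2023}$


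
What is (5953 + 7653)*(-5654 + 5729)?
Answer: 1020450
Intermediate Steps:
(5953 + 7653)*(-5654 + 5729) = 13606*75 = 1020450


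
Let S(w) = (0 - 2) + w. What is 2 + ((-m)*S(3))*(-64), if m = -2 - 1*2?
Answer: -254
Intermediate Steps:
S(w) = -2 + w
m = -4 (m = -2 - 2 = -4)
2 + ((-m)*S(3))*(-64) = 2 + ((-1*(-4))*(-2 + 3))*(-64) = 2 + (4*1)*(-64) = 2 + 4*(-64) = 2 - 256 = -254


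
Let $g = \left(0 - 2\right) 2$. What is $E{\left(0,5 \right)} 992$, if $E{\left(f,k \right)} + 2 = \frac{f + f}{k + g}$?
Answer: $-1984$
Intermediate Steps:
$g = -4$ ($g = \left(-2\right) 2 = -4$)
$E{\left(f,k \right)} = -2 + \frac{2 f}{-4 + k}$ ($E{\left(f,k \right)} = -2 + \frac{f + f}{k - 4} = -2 + \frac{2 f}{-4 + k}$)
$E{\left(0,5 \right)} 992 = \frac{2 \left(4 + 0 - 5\right)}{-4 + 5} \cdot 992 = \frac{2 \left(4 + 0 - 5\right)}{1} \cdot 992 = 2 \cdot 1 \left(-1\right) 992 = \left(-2\right) 992 = -1984$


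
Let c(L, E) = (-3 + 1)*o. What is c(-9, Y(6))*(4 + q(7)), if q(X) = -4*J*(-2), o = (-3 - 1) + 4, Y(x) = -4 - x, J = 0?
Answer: 0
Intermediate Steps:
o = 0 (o = -4 + 4 = 0)
q(X) = 0 (q(X) = -4*0*(-2) = 0*(-2) = 0)
c(L, E) = 0 (c(L, E) = (-3 + 1)*0 = -2*0 = 0)
c(-9, Y(6))*(4 + q(7)) = 0*(4 + 0) = 0*4 = 0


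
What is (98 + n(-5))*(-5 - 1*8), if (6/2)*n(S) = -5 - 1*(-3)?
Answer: -3796/3 ≈ -1265.3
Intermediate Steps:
n(S) = -2/3 (n(S) = (-5 - 1*(-3))/3 = (-5 + 3)/3 = (1/3)*(-2) = -2/3)
(98 + n(-5))*(-5 - 1*8) = (98 - 2/3)*(-5 - 1*8) = 292*(-5 - 8)/3 = (292/3)*(-13) = -3796/3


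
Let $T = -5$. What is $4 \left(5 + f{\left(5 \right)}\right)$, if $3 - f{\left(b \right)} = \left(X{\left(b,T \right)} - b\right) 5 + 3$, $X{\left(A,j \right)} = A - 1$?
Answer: $40$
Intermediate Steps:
$X{\left(A,j \right)} = -1 + A$
$f{\left(b \right)} = 5$ ($f{\left(b \right)} = 3 - \left(\left(\left(-1 + b\right) - b\right) 5 + 3\right) = 3 - \left(\left(-1\right) 5 + 3\right) = 3 - \left(-5 + 3\right) = 3 - -2 = 3 + 2 = 5$)
$4 \left(5 + f{\left(5 \right)}\right) = 4 \left(5 + 5\right) = 4 \cdot 10 = 40$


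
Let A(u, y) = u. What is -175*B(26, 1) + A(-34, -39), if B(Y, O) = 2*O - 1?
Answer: -209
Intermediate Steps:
B(Y, O) = -1 + 2*O
-175*B(26, 1) + A(-34, -39) = -175*(-1 + 2*1) - 34 = -175*(-1 + 2) - 34 = -175*1 - 34 = -175 - 34 = -209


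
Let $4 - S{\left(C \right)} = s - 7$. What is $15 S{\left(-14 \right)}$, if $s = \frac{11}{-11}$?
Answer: $180$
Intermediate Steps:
$s = -1$ ($s = 11 \left(- \frac{1}{11}\right) = -1$)
$S{\left(C \right)} = 12$ ($S{\left(C \right)} = 4 - \left(-1 - 7\right) = 4 - -8 = 4 + 8 = 12$)
$15 S{\left(-14 \right)} = 15 \cdot 12 = 180$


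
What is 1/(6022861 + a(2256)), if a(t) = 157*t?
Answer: 1/6377053 ≈ 1.5681e-7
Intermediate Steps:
1/(6022861 + a(2256)) = 1/(6022861 + 157*2256) = 1/(6022861 + 354192) = 1/6377053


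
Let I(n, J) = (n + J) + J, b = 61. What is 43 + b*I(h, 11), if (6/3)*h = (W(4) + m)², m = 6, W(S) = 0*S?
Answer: 2483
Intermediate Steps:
W(S) = 0
h = 18 (h = (0 + 6)²/2 = (½)*6² = (½)*36 = 18)
I(n, J) = n + 2*J (I(n, J) = (J + n) + J = n + 2*J)
43 + b*I(h, 11) = 43 + 61*(18 + 2*11) = 43 + 61*(18 + 22) = 43 + 61*40 = 43 + 2440 = 2483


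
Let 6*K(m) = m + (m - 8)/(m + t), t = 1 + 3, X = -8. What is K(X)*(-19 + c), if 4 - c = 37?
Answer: 104/3 ≈ 34.667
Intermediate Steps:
t = 4
c = -33 (c = 4 - 1*37 = 4 - 37 = -33)
K(m) = m/6 + (-8 + m)/(6*(4 + m)) (K(m) = (m + (m - 8)/(m + 4))/6 = (m + (-8 + m)/(4 + m))/6 = m/6 + (-8 + m)/(6*(4 + m)))
K(X)*(-19 + c) = ((-8 + (-8)² + 5*(-8))/(6*(4 - 8)))*(-19 - 33) = ((⅙)*(-8 + 64 - 40)/(-4))*(-52) = ((⅙)*(-¼)*16)*(-52) = -⅔*(-52) = 104/3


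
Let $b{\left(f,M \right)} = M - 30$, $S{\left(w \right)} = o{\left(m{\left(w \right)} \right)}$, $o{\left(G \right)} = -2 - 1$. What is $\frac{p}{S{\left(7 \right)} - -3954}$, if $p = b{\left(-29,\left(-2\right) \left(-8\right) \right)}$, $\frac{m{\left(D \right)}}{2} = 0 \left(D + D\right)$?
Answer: $- \frac{14}{3951} \approx -0.0035434$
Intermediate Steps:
$m{\left(D \right)} = 0$ ($m{\left(D \right)} = 2 \cdot 0 \left(D + D\right) = 2 \cdot 0 \cdot 2 D = 2 \cdot 0 = 0$)
$o{\left(G \right)} = -3$
$S{\left(w \right)} = -3$
$b{\left(f,M \right)} = -30 + M$
$p = -14$ ($p = -30 - -16 = -30 + 16 = -14$)
$\frac{p}{S{\left(7 \right)} - -3954} = - \frac{14}{-3 - -3954} = - \frac{14}{-3 + 3954} = - \frac{14}{3951}$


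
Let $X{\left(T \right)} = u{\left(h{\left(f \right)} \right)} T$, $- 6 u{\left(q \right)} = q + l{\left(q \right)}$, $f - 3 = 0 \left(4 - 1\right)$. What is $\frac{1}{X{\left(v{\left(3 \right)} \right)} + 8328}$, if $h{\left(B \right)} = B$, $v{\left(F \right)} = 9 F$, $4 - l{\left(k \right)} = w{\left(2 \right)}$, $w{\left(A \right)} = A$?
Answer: $\frac{2}{16611} \approx 0.0001204$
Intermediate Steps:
$l{\left(k \right)} = 2$ ($l{\left(k \right)} = 4 - 2 = 2$)
$f = 3$ ($f = 3 + 0 \left(4 - 1\right) = 3 + 0 \cdot 3 = 3 + 0 = 3$)
$u{\left(q \right)} = - \frac{1}{3} - \frac{q}{6}$ ($u{\left(q \right)} = - \frac{q + 2}{6} = - \frac{2 + q}{6} = - \frac{1}{3} - \frac{q}{6}$)
$X{\left(T \right)} = - \frac{5 T}{6}$ ($X{\left(T \right)} = \left(- \frac{1}{3} - \frac{1}{2}\right) T = - \frac{5 T}{6}$)
$\frac{1}{X{\left(v{\left(3 \right)} \right)} + 8328} = \frac{1}{- \frac{5 \cdot 9 \cdot 3}{6} + 8328} = \frac{1}{\left(- \frac{5}{6}\right) 27 + 8328} = \frac{1}{- \frac{45}{2} + 8328} = \frac{1}{\frac{16611}{2}} = \frac{2}{16611}$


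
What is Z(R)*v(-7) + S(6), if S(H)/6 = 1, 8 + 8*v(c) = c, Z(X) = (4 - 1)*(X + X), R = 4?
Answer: -39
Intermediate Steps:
Z(X) = 6*X (Z(X) = 3*(2*X) = 6*X)
v(c) = -1 + c/8
S(H) = 6 (S(H) = 6*1 = 6)
Z(R)*v(-7) + S(6) = (6*4)*(-1 + (⅛)*(-7)) + 6 = 24*(-1 - 7/8) + 6 = 24*(-15/8) + 6 = -45 + 6 = -39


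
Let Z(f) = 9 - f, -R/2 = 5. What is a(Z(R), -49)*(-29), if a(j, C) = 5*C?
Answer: 7105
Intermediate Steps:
R = -10 (R = -2*5 = -10)
a(Z(R), -49)*(-29) = (5*(-49))*(-29) = -245*(-29) = 7105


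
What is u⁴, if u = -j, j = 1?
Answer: 1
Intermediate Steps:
u = -1 (u = -1*1 = -1)
u⁴ = (-1)⁴ = 1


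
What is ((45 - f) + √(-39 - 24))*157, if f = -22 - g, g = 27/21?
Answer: 75046/7 + 471*I*√7 ≈ 10721.0 + 1246.1*I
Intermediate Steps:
g = 9/7 (g = 27*(1/21) = 9/7 ≈ 1.2857)
f = -163/7 (f = -22 - 1*9/7 = -22 - 9/7 = -163/7 ≈ -23.286)
((45 - f) + √(-39 - 24))*157 = ((45 - 1*(-163/7)) + √(-39 - 24))*157 = ((45 + 163/7) + √(-63))*157 = (478/7 + 3*I*√7)*157 = 75046/7 + 471*I*√7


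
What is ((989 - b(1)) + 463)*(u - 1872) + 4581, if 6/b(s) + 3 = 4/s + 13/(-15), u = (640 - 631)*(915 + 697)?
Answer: 17783433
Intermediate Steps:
u = 14508 (u = 9*1612 = 14508)
b(s) = 6/(-58/15 + 4/s) (b(s) = 6/(-3 + (4/s + 13/(-15))) = 6/(-3 + (4/s + 13*(-1/15))) = 6/(-3 + (4/s - 13/15)) = 6/(-3 + (-13/15 + 4/s)) = 6/(-58/15 + 4/s))
((989 - b(1)) + 463)*(u - 1872) + 4581 = ((989 - (-45)/(-30 + 29*1)) + 463)*(14508 - 1872) + 4581 = ((989 - (-45)/(-30 + 29)) + 463)*12636 + 4581 = ((989 - (-45)/(-1)) + 463)*12636 + 4581 = ((989 - (-45)*(-1)) + 463)*12636 + 4581 = ((989 - 1*45) + 463)*12636 + 4581 = ((989 - 45) + 463)*12636 + 4581 = (944 + 463)*12636 + 4581 = 1407*12636 + 4581 = 17778852 + 4581 = 17783433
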